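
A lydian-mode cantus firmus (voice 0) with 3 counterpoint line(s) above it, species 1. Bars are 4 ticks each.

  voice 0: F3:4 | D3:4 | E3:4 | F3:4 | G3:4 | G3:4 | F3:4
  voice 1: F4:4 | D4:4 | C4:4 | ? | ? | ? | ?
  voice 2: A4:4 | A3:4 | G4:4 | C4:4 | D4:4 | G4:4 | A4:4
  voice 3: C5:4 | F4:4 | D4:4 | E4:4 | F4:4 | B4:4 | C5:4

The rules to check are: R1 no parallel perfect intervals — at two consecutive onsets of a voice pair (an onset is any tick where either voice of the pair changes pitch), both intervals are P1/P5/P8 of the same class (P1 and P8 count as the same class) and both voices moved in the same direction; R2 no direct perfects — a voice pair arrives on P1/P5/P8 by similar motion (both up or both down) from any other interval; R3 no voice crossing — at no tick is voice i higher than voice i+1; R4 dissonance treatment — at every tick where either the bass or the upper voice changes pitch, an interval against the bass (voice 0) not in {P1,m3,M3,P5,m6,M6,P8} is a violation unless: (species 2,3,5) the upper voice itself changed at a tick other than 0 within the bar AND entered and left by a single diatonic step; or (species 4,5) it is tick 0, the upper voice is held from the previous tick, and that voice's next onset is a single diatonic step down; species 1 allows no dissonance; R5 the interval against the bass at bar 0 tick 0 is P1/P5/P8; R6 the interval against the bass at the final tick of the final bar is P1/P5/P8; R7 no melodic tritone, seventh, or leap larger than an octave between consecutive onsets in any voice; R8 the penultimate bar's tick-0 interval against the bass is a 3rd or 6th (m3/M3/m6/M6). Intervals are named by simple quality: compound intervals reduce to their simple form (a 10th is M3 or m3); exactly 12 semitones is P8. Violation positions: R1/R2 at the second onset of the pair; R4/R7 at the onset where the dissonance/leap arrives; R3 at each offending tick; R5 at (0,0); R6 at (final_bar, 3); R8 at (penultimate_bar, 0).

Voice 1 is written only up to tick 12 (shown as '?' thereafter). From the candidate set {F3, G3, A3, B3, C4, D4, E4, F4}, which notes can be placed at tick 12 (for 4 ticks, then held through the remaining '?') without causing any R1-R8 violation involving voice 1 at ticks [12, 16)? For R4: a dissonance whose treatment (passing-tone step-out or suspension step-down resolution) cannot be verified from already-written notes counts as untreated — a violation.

{A3, C4}

F3: violates R1
G3: violates R4
A3: legal
B3: violates R4
C4: legal
D4: violates R3
E4: violates R2,R3,R4
F4: violates R2,R3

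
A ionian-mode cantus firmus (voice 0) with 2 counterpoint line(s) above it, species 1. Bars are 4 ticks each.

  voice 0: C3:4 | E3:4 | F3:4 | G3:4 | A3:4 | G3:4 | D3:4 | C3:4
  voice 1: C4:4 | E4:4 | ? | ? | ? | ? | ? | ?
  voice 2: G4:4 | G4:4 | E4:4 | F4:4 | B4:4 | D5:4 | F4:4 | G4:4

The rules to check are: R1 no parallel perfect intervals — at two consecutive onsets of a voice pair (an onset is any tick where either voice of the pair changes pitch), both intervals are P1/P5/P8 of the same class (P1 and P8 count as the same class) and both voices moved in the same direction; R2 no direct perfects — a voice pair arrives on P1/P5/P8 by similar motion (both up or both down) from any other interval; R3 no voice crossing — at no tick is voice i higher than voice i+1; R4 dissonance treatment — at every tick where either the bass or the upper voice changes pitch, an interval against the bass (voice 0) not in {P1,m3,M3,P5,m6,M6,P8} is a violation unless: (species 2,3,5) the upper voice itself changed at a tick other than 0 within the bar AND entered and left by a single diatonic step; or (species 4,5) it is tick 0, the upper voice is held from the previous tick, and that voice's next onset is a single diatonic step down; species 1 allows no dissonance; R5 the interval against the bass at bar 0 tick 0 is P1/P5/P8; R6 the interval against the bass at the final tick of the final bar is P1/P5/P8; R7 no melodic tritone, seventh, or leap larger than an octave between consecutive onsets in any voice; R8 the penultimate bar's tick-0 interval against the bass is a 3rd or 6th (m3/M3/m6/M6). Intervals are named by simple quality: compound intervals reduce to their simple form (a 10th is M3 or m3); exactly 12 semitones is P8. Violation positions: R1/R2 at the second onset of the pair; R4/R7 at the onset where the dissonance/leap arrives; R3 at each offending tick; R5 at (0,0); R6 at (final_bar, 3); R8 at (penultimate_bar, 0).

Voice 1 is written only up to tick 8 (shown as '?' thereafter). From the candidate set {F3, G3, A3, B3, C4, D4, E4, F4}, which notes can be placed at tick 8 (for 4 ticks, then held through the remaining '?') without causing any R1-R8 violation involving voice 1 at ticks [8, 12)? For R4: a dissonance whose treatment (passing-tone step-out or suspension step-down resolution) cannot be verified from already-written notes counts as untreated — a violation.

F3: violates R7
G3: violates R4
A3: violates R2
B3: violates R4
C4: legal
D4: legal
E4: violates R4
F4: violates R1,R3

{C4, D4}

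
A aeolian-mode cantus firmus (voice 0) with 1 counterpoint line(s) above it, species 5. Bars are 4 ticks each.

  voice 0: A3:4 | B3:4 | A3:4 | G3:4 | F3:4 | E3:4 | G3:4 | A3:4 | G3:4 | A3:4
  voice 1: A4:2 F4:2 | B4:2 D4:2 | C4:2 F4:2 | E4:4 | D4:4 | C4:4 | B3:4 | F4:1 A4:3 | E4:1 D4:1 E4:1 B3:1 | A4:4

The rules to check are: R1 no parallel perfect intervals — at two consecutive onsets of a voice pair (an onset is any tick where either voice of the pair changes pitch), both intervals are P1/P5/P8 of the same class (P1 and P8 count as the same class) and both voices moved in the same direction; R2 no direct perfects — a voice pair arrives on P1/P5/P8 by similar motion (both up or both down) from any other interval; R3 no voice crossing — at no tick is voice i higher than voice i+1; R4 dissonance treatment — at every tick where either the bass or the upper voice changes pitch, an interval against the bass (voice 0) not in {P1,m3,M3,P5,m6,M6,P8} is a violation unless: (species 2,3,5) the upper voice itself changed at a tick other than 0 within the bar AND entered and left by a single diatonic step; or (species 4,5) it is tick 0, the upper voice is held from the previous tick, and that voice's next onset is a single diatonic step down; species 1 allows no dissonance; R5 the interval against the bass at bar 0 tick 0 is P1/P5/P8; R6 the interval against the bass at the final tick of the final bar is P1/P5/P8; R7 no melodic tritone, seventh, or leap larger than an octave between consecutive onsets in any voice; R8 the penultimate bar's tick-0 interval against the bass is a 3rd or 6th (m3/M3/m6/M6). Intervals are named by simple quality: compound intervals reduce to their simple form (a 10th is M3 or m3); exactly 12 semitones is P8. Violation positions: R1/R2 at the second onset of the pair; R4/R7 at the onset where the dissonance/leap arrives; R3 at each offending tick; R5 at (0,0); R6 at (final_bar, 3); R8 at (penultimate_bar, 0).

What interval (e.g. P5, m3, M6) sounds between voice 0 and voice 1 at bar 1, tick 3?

m3

voice 0=B3 voice 1=D4 -> m3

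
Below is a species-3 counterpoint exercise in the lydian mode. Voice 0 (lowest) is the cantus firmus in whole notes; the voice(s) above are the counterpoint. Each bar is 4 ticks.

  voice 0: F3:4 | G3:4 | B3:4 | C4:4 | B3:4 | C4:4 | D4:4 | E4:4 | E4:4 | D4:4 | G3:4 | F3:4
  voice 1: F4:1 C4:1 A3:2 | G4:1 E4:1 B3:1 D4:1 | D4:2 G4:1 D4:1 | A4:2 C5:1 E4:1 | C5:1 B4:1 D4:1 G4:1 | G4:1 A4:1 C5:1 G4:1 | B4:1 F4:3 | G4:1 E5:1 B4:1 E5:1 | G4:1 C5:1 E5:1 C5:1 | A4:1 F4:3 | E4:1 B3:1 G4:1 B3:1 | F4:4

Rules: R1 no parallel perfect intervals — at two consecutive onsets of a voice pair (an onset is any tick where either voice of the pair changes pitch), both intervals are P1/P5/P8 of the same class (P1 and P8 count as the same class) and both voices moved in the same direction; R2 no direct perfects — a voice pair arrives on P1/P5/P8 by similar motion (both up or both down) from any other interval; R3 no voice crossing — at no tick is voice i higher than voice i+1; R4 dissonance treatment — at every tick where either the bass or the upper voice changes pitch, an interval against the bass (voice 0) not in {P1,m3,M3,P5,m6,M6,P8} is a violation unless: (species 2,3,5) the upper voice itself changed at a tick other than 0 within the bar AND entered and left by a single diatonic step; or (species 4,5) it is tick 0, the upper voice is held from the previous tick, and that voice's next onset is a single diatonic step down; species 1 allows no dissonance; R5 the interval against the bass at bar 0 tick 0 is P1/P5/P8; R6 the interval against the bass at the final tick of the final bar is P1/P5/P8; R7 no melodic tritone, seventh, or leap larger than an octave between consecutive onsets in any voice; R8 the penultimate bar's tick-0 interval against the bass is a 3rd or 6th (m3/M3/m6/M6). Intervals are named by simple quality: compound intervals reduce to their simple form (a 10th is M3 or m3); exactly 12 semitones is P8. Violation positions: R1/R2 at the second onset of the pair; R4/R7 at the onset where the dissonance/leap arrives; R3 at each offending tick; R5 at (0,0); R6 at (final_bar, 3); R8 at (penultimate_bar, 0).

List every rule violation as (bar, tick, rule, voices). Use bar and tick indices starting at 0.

bar 0: v0=F3 v1=F4 downbeat P8
bar 1: v0=G3 v1=G4 downbeat P8
bar 2: v0=B3 v1=D4 downbeat m3
bar 3: v0=C4 v1=A4 downbeat M6
bar 4: v0=B3 v1=C5 downbeat m2
bar 5: v0=C4 v1=G4 downbeat P5
bar 6: v0=D4 v1=B4 downbeat M6
bar 7: v0=E4 v1=G4 downbeat m3
bar 8: v0=E4 v1=G4 downbeat m3
bar 9: v0=D4 v1=A4 downbeat P5
bar 10: v0=G3 v1=E4 downbeat M6
bar 11: v0=F3 v1=F4 downbeat P8
  -> R2 @ bar 1 tick 0 v(0, 1): F3/A3 M3 -> G3/G4 P8 similar
  -> R7 @ bar 1 tick 0 v(1,): A3->G4 leap 10st
  -> R4 @ bar 4 tick 0 v(0, 1): B3/C5 m2 untreated
  -> R7 @ bar 6 tick 1 v(1,): B4->F4 leap 6st
  -> R2 @ bar 9 tick 0 v(0, 1): E4/C5 m6 -> D4/A4 P5 similar
  -> R7 @ bar 11 tick 0 v(1,): B3->F4 leap 6st

(1, 0, R2, (0, 1))
(1, 0, R7, (1,))
(4, 0, R4, (0, 1))
(6, 1, R7, (1,))
(9, 0, R2, (0, 1))
(11, 0, R7, (1,))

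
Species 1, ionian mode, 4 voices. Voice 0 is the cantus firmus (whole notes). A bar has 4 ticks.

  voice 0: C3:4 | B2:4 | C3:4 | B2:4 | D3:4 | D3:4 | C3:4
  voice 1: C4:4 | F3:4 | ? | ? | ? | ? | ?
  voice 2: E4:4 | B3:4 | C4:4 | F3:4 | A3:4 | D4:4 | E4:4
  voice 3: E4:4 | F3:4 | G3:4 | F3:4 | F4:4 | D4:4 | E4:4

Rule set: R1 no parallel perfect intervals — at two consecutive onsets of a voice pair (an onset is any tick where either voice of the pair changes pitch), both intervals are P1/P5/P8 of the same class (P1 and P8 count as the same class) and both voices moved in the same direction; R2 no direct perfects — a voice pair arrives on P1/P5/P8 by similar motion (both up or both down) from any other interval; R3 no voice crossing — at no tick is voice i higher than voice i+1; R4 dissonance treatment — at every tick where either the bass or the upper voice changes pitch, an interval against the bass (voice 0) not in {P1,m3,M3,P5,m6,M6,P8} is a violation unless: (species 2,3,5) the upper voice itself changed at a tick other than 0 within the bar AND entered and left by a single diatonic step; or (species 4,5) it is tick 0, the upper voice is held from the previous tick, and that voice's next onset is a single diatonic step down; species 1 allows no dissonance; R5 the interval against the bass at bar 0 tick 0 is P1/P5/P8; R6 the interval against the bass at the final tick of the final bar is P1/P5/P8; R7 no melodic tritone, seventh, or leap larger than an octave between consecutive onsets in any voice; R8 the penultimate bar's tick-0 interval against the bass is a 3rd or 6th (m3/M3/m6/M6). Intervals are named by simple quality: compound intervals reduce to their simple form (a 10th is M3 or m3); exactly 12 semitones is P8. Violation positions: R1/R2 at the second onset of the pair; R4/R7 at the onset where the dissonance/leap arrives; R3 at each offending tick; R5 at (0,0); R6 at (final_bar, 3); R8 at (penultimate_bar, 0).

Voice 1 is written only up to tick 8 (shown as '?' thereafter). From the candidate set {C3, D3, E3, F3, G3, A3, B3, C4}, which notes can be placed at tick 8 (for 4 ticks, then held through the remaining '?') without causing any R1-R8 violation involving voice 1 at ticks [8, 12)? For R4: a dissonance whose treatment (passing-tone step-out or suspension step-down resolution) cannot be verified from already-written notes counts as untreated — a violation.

C3: legal
D3: violates R4
E3: legal
F3: violates R4
G3: violates R1,R2
A3: legal
B3: violates R4,R7
C4: violates R2

{A3, C3, E3}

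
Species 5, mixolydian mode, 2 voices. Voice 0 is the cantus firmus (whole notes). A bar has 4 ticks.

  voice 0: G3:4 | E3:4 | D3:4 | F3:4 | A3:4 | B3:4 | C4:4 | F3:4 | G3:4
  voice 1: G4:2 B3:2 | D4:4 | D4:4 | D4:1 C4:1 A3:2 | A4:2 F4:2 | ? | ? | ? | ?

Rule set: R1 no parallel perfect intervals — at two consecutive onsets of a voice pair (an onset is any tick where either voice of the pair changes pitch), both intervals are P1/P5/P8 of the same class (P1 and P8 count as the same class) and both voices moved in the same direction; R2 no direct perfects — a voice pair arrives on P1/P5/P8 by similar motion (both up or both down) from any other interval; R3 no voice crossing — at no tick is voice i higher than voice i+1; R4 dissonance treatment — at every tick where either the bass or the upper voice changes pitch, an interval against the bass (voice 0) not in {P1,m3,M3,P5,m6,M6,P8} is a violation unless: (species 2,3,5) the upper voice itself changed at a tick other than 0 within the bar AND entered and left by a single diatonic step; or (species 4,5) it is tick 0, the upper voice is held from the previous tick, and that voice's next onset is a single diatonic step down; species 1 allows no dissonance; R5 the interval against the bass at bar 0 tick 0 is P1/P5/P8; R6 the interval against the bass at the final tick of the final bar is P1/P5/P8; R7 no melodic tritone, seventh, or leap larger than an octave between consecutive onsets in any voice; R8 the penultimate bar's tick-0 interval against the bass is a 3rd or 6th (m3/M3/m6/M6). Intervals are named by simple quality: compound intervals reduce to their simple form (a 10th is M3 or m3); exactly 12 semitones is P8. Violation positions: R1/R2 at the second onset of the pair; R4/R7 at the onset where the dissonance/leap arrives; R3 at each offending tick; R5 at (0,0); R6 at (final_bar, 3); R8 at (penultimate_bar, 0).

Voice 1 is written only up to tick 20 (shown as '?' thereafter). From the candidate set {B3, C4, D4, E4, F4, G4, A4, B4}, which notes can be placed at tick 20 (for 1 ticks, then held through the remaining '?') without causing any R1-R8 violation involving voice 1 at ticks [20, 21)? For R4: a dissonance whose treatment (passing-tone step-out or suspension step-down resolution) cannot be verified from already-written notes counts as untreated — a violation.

B3: violates R7
C4: violates R4
D4: legal
E4: violates R4
F4: violates R4
G4: legal
A4: violates R4
B4: violates R2,R7

{D4, G4}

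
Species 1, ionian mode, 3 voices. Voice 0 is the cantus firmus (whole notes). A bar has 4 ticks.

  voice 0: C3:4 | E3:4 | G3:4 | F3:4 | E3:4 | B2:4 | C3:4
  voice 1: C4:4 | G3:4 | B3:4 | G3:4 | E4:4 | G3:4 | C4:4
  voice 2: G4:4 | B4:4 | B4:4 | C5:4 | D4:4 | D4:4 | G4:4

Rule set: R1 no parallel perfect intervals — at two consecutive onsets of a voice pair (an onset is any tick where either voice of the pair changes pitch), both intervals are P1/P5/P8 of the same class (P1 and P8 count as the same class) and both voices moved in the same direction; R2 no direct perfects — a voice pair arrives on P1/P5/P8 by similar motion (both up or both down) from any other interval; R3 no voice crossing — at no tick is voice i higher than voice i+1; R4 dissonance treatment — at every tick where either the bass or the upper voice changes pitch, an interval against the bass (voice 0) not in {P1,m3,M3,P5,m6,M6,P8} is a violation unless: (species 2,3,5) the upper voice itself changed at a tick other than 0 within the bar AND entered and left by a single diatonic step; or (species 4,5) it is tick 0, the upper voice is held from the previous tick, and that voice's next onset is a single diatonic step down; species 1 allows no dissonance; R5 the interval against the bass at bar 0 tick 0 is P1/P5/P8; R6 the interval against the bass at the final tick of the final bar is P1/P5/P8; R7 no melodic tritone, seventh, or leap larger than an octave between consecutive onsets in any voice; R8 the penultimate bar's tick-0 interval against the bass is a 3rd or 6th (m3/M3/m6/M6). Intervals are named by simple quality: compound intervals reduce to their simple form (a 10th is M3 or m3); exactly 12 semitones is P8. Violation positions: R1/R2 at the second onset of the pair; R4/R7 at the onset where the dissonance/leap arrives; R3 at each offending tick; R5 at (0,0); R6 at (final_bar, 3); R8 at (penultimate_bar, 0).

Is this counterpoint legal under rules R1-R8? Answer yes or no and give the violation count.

bar 0: v0=C3 v1=C4 v2=G4 (P5)
bar 1: v0=E3 v1=G3 v2=B4 (P5)
bar 2: v0=G3 v1=B3 v2=B4 (M3)
bar 3: v0=F3 v1=G3 v2=C5 (P5)
bar 4: v0=E3 v1=E4 v2=D4 (m7)
bar 5: v0=B2 v1=G3 v2=D4 (m3)
bar 6: v0=C3 v1=C4 v2=G4 (P5)
  R1 @ bar1.0: C3/G4 P5 -> E3/B4 P5 similar
  R4 @ bar3.0: F3/G3 M2 untreated
  R3 @ bar4.0: E4 above D4
  R4 @ bar4.0: E3/D4 m7 untreated
  R7 @ bar4.0: C5->D4 leap 10st
  R3 @ bar4.1: E4 above D4
  R3 @ bar4.2: E4 above D4
  R3 @ bar4.3: E4 above D4
  R1 @ bar6.0: G3/D4 P5 -> C4/G4 P5 similar
  R2 @ bar6.0: B2/G3 m6 -> C3/C4 P8 similar
  R2 @ bar6.0: B2/D4 m3 -> C3/G4 P5 similar

No (11 violations)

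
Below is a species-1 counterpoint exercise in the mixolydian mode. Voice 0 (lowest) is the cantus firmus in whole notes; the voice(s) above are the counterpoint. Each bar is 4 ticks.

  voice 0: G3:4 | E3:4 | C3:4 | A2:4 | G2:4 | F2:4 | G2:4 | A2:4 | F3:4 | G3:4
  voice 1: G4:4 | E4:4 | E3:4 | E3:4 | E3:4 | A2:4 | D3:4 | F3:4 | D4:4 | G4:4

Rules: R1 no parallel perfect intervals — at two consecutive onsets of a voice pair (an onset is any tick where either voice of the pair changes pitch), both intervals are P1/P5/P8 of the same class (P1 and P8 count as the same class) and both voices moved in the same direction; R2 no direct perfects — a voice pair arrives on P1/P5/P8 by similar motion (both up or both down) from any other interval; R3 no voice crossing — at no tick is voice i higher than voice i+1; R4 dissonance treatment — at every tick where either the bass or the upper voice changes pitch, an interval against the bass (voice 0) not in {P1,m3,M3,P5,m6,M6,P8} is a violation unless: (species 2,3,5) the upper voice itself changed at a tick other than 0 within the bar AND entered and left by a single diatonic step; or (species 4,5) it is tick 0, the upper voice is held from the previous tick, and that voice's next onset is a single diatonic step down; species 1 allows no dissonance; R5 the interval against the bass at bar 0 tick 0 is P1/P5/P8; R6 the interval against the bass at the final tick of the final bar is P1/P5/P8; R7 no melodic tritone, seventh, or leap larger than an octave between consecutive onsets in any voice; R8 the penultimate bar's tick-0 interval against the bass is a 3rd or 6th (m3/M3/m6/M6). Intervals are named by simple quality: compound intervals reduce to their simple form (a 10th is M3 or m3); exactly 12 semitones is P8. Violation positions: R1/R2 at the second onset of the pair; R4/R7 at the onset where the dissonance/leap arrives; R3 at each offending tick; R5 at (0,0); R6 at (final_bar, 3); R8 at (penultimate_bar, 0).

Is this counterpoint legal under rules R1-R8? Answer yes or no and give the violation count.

No (3 violations)

bar 0: v0=G3 v1=G4 (P8)
bar 1: v0=E3 v1=E4 (P8)
bar 2: v0=C3 v1=E3 (M3)
bar 3: v0=A2 v1=E3 (P5)
bar 4: v0=G2 v1=E3 (M6)
bar 5: v0=F2 v1=A2 (M3)
bar 6: v0=G2 v1=D3 (P5)
bar 7: v0=A2 v1=F3 (m6)
bar 8: v0=F3 v1=D4 (M6)
bar 9: v0=G3 v1=G4 (P8)
  R1 @ bar1.0: G3/G4 P8 -> E3/E4 P8 similar
  R2 @ bar6.0: F2/A2 M3 -> G2/D3 P5 similar
  R2 @ bar9.0: F3/D4 M6 -> G3/G4 P8 similar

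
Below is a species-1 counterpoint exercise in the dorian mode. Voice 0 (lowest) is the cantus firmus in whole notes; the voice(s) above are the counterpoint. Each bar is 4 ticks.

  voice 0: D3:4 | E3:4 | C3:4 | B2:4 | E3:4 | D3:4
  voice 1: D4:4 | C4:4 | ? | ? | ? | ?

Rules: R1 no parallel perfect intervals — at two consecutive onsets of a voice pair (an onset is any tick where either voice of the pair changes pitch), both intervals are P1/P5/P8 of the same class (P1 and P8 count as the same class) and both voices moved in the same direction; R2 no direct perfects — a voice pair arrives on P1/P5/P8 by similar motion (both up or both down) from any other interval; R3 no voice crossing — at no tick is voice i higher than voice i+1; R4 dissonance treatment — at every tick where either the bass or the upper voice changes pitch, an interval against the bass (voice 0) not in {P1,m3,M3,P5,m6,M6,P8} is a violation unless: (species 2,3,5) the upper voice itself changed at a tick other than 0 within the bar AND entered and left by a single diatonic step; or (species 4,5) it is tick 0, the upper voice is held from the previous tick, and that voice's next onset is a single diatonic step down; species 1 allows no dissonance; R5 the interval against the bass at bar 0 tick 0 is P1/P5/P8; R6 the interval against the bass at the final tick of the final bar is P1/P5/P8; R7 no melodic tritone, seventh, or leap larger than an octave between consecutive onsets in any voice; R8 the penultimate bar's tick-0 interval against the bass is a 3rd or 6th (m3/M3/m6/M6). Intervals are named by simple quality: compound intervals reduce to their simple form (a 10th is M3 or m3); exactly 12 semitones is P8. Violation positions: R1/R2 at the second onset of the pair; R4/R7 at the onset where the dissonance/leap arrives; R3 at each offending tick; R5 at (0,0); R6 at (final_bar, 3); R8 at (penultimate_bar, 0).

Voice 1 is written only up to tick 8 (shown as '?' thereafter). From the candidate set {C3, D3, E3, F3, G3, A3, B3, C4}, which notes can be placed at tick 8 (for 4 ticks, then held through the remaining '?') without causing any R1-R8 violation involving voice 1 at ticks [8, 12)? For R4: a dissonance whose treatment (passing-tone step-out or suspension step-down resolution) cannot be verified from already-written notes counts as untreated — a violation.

{A3, C4, E3}

C3: violates R2
D3: violates R4,R7
E3: legal
F3: violates R4
G3: violates R2
A3: legal
B3: violates R4
C4: legal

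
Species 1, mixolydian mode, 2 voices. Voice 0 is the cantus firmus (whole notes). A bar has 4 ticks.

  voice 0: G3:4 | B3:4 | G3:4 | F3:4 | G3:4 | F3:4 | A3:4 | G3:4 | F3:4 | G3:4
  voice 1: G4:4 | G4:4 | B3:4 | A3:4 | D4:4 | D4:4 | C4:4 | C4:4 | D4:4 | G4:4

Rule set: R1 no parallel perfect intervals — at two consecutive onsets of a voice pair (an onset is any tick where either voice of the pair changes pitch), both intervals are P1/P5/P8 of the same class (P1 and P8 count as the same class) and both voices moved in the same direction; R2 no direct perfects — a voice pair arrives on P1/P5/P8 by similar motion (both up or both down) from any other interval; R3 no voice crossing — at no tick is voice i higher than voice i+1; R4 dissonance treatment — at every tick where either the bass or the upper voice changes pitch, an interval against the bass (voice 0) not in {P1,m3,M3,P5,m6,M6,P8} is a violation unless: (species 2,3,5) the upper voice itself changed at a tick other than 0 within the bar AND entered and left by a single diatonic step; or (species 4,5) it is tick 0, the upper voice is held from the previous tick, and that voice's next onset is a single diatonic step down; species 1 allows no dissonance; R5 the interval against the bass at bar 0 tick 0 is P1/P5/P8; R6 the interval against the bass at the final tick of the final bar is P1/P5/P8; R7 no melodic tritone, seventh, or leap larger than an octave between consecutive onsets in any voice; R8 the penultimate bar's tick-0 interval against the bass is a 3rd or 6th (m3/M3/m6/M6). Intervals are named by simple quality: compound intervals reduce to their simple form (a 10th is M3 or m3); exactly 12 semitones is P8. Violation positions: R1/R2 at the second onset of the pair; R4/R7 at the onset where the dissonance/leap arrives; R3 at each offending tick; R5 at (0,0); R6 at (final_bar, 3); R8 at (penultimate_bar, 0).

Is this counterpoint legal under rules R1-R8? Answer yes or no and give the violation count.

bar 0: v0=G3 v1=G4 (P8)
bar 1: v0=B3 v1=G4 (m6)
bar 2: v0=G3 v1=B3 (M3)
bar 3: v0=F3 v1=A3 (M3)
bar 4: v0=G3 v1=D4 (P5)
bar 5: v0=F3 v1=D4 (M6)
bar 6: v0=A3 v1=C4 (m3)
bar 7: v0=G3 v1=C4 (P4)
bar 8: v0=F3 v1=D4 (M6)
bar 9: v0=G3 v1=G4 (P8)
  R2 @ bar4.0: F3/A3 M3 -> G3/D4 P5 similar
  R4 @ bar7.0: G3/C4 P4 untreated
  R2 @ bar9.0: F3/D4 M6 -> G3/G4 P8 similar

No (3 violations)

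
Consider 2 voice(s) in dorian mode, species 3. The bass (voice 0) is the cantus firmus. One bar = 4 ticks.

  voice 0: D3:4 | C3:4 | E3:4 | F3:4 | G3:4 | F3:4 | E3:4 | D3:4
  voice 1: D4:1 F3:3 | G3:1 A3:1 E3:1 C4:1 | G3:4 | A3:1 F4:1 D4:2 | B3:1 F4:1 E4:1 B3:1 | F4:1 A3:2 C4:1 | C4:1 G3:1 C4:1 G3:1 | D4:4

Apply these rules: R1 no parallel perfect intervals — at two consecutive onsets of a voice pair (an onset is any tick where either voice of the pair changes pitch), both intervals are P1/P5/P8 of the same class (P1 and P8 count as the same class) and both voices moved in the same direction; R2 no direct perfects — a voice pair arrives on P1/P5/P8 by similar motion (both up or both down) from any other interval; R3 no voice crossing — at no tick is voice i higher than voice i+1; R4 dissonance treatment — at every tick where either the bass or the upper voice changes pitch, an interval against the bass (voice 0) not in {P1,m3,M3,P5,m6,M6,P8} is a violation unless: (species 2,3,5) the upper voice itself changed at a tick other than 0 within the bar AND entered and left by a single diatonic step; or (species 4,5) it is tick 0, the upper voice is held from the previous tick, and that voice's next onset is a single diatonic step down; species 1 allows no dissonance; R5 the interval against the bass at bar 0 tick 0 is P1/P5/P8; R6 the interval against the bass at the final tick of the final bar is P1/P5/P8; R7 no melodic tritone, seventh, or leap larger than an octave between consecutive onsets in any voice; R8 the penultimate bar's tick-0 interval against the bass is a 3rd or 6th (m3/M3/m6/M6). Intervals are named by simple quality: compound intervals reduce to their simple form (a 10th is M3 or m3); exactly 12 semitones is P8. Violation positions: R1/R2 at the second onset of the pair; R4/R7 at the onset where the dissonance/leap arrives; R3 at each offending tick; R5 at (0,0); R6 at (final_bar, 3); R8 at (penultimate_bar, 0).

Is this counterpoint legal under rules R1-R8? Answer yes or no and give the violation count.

No (3 violations)

bar 0: v0=D3 v1=D4 (P8)
bar 1: v0=C3 v1=G3 (P5)
bar 2: v0=E3 v1=G3 (m3)
bar 3: v0=F3 v1=A3 (M3)
bar 4: v0=G3 v1=B3 (M3)
bar 5: v0=F3 v1=F4 (P8)
bar 6: v0=E3 v1=C4 (m6)
bar 7: v0=D3 v1=D4 (P8)
  R4 @ bar4.1: G3/F4 m7 untreated
  R7 @ bar4.1: B3->F4 leap 6st
  R7 @ bar5.0: B3->F4 leap 6st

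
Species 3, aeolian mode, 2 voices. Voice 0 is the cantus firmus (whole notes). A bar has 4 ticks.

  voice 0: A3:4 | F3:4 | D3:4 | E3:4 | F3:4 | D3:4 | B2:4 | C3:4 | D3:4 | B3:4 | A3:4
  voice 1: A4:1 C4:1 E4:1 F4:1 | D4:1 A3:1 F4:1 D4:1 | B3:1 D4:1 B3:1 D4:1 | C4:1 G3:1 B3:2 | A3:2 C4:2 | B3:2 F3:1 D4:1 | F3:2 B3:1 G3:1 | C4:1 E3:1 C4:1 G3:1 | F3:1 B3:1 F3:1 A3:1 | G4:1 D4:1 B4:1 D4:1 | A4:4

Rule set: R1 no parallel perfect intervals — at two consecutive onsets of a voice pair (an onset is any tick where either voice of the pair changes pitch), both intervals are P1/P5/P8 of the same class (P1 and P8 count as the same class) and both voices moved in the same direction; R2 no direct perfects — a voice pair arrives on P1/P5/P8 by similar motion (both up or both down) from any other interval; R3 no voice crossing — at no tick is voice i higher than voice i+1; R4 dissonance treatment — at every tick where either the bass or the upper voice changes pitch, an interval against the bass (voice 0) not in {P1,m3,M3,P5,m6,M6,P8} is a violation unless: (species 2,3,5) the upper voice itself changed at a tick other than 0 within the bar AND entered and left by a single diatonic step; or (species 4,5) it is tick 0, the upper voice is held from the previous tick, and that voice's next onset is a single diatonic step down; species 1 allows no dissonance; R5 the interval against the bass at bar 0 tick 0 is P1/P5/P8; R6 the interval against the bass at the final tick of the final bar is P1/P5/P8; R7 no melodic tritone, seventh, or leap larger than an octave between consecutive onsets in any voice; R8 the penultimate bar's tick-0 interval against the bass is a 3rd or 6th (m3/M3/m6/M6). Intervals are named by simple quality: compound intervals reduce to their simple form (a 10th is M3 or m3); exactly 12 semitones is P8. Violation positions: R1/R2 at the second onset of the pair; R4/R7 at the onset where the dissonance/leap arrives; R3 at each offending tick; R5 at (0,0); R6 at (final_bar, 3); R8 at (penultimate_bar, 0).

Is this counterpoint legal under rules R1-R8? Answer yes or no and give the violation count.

bar 0: v0=A3 v1=A4 (P8)
bar 1: v0=F3 v1=D4 (M6)
bar 2: v0=D3 v1=B3 (M6)
bar 3: v0=E3 v1=C4 (m6)
bar 4: v0=F3 v1=A3 (M3)
bar 5: v0=D3 v1=B3 (M6)
bar 6: v0=B2 v1=F3 (TT)
bar 7: v0=C3 v1=C4 (P8)
bar 8: v0=D3 v1=F3 (m3)
bar 9: v0=B3 v1=G4 (m6)
bar 10: v0=A3 v1=A4 (P8)
  R7 @ bar5.2: B3->F3 leap 6st
  R4 @ bar6.0: B2/F3 TT untreated
  R7 @ bar6.2: F3->B3 leap 6st
  R2 @ bar7.0: B2/G3 m6 -> C3/C4 P8 similar
  R7 @ bar8.1: F3->B3 leap 6st
  R7 @ bar8.2: B3->F3 leap 6st
  R7 @ bar9.0: A3->G4 leap 10st

No (7 violations)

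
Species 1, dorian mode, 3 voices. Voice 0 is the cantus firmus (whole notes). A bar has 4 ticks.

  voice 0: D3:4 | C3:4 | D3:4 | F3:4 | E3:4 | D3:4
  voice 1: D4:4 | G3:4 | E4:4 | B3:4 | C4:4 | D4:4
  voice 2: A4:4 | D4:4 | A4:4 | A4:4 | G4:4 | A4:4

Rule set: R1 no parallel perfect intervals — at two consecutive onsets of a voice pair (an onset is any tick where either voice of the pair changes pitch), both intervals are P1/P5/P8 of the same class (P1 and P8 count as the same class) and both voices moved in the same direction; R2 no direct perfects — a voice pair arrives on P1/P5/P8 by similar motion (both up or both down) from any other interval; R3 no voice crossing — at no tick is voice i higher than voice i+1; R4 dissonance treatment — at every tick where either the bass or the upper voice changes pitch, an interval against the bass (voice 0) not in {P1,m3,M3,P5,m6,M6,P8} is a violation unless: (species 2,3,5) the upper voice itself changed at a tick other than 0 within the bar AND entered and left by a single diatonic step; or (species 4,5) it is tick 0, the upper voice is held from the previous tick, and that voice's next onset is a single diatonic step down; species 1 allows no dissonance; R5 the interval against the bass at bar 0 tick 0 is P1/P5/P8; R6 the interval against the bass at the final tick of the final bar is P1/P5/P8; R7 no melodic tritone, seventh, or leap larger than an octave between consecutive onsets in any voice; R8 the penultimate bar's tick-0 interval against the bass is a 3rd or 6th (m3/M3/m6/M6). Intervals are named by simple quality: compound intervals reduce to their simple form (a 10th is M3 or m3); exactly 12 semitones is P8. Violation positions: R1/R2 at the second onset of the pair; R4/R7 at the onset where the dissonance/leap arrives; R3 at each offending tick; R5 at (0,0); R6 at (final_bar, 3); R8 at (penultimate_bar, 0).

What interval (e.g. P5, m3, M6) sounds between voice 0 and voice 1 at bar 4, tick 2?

m6

voice 0=E3 voice 1=C4 -> m6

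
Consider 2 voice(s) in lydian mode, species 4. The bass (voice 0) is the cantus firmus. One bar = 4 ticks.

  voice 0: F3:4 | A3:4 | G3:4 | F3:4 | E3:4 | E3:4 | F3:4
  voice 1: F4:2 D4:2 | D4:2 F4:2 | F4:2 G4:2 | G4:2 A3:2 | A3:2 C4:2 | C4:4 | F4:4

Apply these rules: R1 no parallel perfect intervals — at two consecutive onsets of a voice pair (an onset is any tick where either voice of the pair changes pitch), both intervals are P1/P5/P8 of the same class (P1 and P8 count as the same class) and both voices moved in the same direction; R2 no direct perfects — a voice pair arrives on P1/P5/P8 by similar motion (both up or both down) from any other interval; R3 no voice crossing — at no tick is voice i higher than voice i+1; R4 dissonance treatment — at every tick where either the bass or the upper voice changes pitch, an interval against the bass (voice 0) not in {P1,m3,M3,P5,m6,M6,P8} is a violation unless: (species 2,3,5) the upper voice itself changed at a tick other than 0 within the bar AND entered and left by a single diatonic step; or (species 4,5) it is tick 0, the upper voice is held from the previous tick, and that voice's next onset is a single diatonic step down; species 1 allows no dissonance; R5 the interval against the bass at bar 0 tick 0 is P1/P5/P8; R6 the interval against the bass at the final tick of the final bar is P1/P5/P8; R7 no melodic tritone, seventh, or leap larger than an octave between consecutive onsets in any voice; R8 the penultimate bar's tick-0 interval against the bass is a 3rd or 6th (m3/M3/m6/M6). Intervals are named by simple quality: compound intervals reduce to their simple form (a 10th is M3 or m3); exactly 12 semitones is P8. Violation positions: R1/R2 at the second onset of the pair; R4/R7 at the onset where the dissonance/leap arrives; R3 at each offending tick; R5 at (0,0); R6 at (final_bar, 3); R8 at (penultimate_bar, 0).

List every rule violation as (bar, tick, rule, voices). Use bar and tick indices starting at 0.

bar 0: v0=F3 v1=F4 downbeat P8
bar 1: v0=A3 v1=D4 downbeat P4
bar 2: v0=G3 v1=F4 downbeat m7
bar 3: v0=F3 v1=G4 downbeat M2
bar 4: v0=E3 v1=A3 downbeat P4
bar 5: v0=E3 v1=C4 downbeat m6
bar 6: v0=F3 v1=F4 downbeat P8
  -> R4 @ bar 1 tick 0 v(0, 1): A3/D4 P4 untreated
  -> R4 @ bar 2 tick 0 v(0, 1): G3/F4 m7 untreated
  -> R4 @ bar 3 tick 0 v(0, 1): F3/G4 M2 untreated
  -> R7 @ bar 3 tick 2 v(1,): G4->A3 leap 10st
  -> R4 @ bar 4 tick 0 v(0, 1): E3/A3 P4 untreated
  -> R2 @ bar 6 tick 0 v(0, 1): E3/C4 m6 -> F3/F4 P8 similar

(1, 0, R4, (0, 1))
(2, 0, R4, (0, 1))
(3, 0, R4, (0, 1))
(3, 2, R7, (1,))
(4, 0, R4, (0, 1))
(6, 0, R2, (0, 1))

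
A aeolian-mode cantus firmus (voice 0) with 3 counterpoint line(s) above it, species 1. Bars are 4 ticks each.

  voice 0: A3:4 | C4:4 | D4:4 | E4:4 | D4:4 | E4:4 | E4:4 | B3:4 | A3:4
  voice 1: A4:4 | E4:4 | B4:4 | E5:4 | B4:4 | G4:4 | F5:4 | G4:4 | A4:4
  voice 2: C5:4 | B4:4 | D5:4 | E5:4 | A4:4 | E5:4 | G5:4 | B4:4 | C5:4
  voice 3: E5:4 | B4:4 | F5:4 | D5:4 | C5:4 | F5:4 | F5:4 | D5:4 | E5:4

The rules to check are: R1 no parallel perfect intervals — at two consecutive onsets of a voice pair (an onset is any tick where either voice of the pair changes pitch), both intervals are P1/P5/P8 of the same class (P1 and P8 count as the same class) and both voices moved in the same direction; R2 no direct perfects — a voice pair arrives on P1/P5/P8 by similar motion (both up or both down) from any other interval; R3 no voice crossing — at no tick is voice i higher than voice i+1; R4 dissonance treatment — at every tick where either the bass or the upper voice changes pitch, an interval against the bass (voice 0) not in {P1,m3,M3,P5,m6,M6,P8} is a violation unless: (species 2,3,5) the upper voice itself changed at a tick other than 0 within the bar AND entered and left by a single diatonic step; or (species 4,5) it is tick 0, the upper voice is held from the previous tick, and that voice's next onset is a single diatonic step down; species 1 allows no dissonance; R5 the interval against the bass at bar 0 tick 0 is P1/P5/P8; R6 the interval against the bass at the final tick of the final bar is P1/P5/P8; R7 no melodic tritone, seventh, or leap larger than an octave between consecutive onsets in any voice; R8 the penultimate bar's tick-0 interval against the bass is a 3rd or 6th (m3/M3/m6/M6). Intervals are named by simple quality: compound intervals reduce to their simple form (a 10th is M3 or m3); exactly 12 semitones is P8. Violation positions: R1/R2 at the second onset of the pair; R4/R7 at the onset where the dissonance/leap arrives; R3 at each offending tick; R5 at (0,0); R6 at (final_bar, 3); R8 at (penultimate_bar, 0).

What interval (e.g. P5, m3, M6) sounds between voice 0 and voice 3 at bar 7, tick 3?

voice 0=B3 voice 3=D5 -> m3

m3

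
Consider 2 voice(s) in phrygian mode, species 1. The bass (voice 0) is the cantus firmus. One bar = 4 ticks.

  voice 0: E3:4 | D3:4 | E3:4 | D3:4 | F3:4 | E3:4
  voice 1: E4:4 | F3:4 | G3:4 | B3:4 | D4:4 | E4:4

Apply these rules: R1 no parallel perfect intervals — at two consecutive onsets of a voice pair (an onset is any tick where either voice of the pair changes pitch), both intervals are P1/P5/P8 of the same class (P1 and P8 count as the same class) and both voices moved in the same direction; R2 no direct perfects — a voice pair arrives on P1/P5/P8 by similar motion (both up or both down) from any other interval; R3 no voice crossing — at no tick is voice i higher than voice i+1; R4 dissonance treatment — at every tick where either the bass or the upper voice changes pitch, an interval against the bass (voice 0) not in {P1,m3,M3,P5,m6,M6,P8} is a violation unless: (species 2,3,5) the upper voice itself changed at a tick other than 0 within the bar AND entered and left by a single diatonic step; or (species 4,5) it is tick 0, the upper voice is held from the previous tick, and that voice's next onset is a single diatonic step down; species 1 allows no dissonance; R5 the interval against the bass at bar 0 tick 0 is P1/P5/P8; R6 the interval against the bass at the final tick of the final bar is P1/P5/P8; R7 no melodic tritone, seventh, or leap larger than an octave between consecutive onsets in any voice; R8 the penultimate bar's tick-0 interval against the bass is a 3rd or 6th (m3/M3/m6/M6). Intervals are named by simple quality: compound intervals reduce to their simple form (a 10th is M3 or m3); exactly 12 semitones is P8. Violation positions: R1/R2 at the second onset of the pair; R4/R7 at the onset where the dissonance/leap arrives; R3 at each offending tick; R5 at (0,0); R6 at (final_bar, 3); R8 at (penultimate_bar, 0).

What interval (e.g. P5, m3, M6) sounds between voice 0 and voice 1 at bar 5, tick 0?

P8

voice 0=E3 voice 1=E4 -> P8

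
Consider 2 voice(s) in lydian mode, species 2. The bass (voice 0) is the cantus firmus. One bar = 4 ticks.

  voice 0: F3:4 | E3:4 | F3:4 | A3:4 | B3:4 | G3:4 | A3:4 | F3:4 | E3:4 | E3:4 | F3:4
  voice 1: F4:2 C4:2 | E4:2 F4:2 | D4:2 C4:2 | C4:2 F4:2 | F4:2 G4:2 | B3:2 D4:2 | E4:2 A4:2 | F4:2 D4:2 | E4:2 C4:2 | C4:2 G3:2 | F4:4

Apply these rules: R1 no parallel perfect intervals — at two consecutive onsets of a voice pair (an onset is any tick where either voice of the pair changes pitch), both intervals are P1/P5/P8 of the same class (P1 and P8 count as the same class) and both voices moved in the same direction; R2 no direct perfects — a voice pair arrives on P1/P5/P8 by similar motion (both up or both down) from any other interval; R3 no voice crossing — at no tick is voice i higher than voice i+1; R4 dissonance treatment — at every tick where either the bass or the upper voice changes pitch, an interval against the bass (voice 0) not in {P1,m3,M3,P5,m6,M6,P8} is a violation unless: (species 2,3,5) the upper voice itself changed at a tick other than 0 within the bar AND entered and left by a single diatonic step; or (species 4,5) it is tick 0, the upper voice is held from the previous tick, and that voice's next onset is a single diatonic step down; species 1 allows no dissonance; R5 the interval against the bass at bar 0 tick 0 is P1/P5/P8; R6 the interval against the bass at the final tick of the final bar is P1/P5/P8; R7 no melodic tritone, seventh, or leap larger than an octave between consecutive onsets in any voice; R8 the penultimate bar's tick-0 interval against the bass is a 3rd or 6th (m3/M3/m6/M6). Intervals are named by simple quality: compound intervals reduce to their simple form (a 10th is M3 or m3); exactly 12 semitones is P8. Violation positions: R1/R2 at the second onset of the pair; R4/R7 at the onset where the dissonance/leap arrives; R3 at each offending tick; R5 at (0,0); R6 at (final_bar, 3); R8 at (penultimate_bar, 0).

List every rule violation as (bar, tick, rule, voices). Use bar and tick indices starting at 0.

(1, 2, R4, (0, 1))
(4, 0, R4, (0, 1))
(6, 0, R1, (0, 1))
(7, 0, R1, (0, 1))
(10, 0, R2, (0, 1))
(10, 0, R7, (1,))

bar 0: v0=F3 v1=F4 downbeat P8
bar 1: v0=E3 v1=E4 downbeat P8
bar 2: v0=F3 v1=D4 downbeat M6
bar 3: v0=A3 v1=C4 downbeat m3
bar 4: v0=B3 v1=F4 downbeat TT
bar 5: v0=G3 v1=B3 downbeat M3
bar 6: v0=A3 v1=E4 downbeat P5
bar 7: v0=F3 v1=F4 downbeat P8
bar 8: v0=E3 v1=E4 downbeat P8
bar 9: v0=E3 v1=C4 downbeat m6
bar 10: v0=F3 v1=F4 downbeat P8
  -> R4 @ bar 1 tick 2 v(0, 1): E3/F4 m2 untreated
  -> R4 @ bar 4 tick 0 v(0, 1): B3/F4 TT untreated
  -> R1 @ bar 6 tick 0 v(0, 1): G3/D4 P5 -> A3/E4 P5 similar
  -> R1 @ bar 7 tick 0 v(0, 1): A3/A4 P8 -> F3/F4 P8 similar
  -> R2 @ bar 10 tick 0 v(0, 1): E3/G3 m3 -> F3/F4 P8 similar
  -> R7 @ bar 10 tick 0 v(1,): G3->F4 leap 10st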